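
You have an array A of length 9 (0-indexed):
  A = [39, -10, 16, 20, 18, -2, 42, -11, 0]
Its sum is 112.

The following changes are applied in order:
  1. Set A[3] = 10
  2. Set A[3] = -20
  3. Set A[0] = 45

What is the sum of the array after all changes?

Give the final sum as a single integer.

Answer: 78

Derivation:
Initial sum: 112
Change 1: A[3] 20 -> 10, delta = -10, sum = 102
Change 2: A[3] 10 -> -20, delta = -30, sum = 72
Change 3: A[0] 39 -> 45, delta = 6, sum = 78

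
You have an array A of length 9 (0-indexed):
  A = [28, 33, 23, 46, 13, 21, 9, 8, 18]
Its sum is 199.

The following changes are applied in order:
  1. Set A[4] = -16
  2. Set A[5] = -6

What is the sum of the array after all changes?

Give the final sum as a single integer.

Answer: 143

Derivation:
Initial sum: 199
Change 1: A[4] 13 -> -16, delta = -29, sum = 170
Change 2: A[5] 21 -> -6, delta = -27, sum = 143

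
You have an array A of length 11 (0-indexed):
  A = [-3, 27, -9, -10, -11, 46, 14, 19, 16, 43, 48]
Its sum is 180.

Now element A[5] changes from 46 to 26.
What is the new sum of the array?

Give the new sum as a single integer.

Answer: 160

Derivation:
Old value at index 5: 46
New value at index 5: 26
Delta = 26 - 46 = -20
New sum = old_sum + delta = 180 + (-20) = 160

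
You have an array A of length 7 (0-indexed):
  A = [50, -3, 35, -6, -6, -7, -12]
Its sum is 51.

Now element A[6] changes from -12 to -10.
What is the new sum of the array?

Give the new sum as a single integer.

Old value at index 6: -12
New value at index 6: -10
Delta = -10 - -12 = 2
New sum = old_sum + delta = 51 + (2) = 53

Answer: 53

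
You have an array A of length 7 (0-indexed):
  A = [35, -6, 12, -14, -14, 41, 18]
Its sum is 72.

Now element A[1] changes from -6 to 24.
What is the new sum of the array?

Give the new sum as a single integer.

Old value at index 1: -6
New value at index 1: 24
Delta = 24 - -6 = 30
New sum = old_sum + delta = 72 + (30) = 102

Answer: 102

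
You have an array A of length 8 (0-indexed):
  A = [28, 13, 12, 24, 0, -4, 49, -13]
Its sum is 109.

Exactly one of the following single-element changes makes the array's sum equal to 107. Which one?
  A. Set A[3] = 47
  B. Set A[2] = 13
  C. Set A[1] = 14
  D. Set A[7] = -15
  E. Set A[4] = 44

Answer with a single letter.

Option A: A[3] 24->47, delta=23, new_sum=109+(23)=132
Option B: A[2] 12->13, delta=1, new_sum=109+(1)=110
Option C: A[1] 13->14, delta=1, new_sum=109+(1)=110
Option D: A[7] -13->-15, delta=-2, new_sum=109+(-2)=107 <-- matches target
Option E: A[4] 0->44, delta=44, new_sum=109+(44)=153

Answer: D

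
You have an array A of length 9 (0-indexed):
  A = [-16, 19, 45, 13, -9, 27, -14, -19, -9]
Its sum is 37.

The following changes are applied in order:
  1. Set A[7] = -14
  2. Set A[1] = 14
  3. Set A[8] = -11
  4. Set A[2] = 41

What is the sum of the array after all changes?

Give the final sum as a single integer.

Answer: 31

Derivation:
Initial sum: 37
Change 1: A[7] -19 -> -14, delta = 5, sum = 42
Change 2: A[1] 19 -> 14, delta = -5, sum = 37
Change 3: A[8] -9 -> -11, delta = -2, sum = 35
Change 4: A[2] 45 -> 41, delta = -4, sum = 31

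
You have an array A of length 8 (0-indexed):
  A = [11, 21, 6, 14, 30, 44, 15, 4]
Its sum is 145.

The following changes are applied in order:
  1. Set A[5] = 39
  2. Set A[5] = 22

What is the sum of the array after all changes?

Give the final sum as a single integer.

Initial sum: 145
Change 1: A[5] 44 -> 39, delta = -5, sum = 140
Change 2: A[5] 39 -> 22, delta = -17, sum = 123

Answer: 123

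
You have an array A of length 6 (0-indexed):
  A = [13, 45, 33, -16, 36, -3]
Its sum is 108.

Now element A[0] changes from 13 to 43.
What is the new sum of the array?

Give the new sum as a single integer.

Old value at index 0: 13
New value at index 0: 43
Delta = 43 - 13 = 30
New sum = old_sum + delta = 108 + (30) = 138

Answer: 138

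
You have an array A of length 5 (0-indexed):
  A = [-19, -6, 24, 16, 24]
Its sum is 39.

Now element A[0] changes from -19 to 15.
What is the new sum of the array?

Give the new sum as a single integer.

Answer: 73

Derivation:
Old value at index 0: -19
New value at index 0: 15
Delta = 15 - -19 = 34
New sum = old_sum + delta = 39 + (34) = 73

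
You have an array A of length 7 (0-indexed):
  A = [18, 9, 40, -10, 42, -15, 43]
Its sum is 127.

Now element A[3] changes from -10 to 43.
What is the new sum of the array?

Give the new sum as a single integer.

Answer: 180

Derivation:
Old value at index 3: -10
New value at index 3: 43
Delta = 43 - -10 = 53
New sum = old_sum + delta = 127 + (53) = 180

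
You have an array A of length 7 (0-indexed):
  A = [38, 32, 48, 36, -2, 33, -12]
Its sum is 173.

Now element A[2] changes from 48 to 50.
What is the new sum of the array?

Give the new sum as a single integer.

Answer: 175

Derivation:
Old value at index 2: 48
New value at index 2: 50
Delta = 50 - 48 = 2
New sum = old_sum + delta = 173 + (2) = 175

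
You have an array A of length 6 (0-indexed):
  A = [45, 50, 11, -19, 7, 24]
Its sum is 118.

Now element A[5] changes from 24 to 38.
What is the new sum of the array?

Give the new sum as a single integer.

Old value at index 5: 24
New value at index 5: 38
Delta = 38 - 24 = 14
New sum = old_sum + delta = 118 + (14) = 132

Answer: 132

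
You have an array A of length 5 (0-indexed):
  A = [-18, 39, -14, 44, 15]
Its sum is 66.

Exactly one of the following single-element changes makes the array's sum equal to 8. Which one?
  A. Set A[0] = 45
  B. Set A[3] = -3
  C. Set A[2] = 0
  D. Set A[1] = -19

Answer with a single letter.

Option A: A[0] -18->45, delta=63, new_sum=66+(63)=129
Option B: A[3] 44->-3, delta=-47, new_sum=66+(-47)=19
Option C: A[2] -14->0, delta=14, new_sum=66+(14)=80
Option D: A[1] 39->-19, delta=-58, new_sum=66+(-58)=8 <-- matches target

Answer: D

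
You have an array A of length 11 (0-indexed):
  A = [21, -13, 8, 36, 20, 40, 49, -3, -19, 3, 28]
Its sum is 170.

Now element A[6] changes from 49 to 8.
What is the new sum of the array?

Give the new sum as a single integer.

Answer: 129

Derivation:
Old value at index 6: 49
New value at index 6: 8
Delta = 8 - 49 = -41
New sum = old_sum + delta = 170 + (-41) = 129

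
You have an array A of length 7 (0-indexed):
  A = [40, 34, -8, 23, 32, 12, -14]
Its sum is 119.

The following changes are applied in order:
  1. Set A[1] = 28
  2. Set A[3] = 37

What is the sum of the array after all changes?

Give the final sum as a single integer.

Initial sum: 119
Change 1: A[1] 34 -> 28, delta = -6, sum = 113
Change 2: A[3] 23 -> 37, delta = 14, sum = 127

Answer: 127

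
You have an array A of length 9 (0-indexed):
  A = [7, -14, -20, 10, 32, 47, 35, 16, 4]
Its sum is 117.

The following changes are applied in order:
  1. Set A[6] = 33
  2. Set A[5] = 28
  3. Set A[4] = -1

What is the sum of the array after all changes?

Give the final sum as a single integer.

Initial sum: 117
Change 1: A[6] 35 -> 33, delta = -2, sum = 115
Change 2: A[5] 47 -> 28, delta = -19, sum = 96
Change 3: A[4] 32 -> -1, delta = -33, sum = 63

Answer: 63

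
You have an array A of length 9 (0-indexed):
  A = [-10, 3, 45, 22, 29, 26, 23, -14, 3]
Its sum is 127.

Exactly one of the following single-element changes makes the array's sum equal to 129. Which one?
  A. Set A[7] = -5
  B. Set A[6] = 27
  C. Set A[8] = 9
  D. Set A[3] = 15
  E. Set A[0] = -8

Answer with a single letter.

Option A: A[7] -14->-5, delta=9, new_sum=127+(9)=136
Option B: A[6] 23->27, delta=4, new_sum=127+(4)=131
Option C: A[8] 3->9, delta=6, new_sum=127+(6)=133
Option D: A[3] 22->15, delta=-7, new_sum=127+(-7)=120
Option E: A[0] -10->-8, delta=2, new_sum=127+(2)=129 <-- matches target

Answer: E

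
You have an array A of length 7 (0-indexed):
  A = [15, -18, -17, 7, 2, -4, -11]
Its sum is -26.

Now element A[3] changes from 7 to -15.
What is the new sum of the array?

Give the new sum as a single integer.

Old value at index 3: 7
New value at index 3: -15
Delta = -15 - 7 = -22
New sum = old_sum + delta = -26 + (-22) = -48

Answer: -48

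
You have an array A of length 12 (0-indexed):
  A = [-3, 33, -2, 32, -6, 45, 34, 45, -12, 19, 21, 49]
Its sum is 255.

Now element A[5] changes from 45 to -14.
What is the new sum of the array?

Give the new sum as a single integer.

Old value at index 5: 45
New value at index 5: -14
Delta = -14 - 45 = -59
New sum = old_sum + delta = 255 + (-59) = 196

Answer: 196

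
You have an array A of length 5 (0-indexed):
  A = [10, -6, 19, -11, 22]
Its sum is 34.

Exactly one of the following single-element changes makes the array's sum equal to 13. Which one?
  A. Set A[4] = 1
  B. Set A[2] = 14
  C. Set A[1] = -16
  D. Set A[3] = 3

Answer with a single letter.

Answer: A

Derivation:
Option A: A[4] 22->1, delta=-21, new_sum=34+(-21)=13 <-- matches target
Option B: A[2] 19->14, delta=-5, new_sum=34+(-5)=29
Option C: A[1] -6->-16, delta=-10, new_sum=34+(-10)=24
Option D: A[3] -11->3, delta=14, new_sum=34+(14)=48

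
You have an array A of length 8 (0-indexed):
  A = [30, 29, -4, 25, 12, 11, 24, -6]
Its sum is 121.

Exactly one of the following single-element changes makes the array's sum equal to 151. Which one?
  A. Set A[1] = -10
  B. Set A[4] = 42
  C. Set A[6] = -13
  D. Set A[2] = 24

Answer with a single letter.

Answer: B

Derivation:
Option A: A[1] 29->-10, delta=-39, new_sum=121+(-39)=82
Option B: A[4] 12->42, delta=30, new_sum=121+(30)=151 <-- matches target
Option C: A[6] 24->-13, delta=-37, new_sum=121+(-37)=84
Option D: A[2] -4->24, delta=28, new_sum=121+(28)=149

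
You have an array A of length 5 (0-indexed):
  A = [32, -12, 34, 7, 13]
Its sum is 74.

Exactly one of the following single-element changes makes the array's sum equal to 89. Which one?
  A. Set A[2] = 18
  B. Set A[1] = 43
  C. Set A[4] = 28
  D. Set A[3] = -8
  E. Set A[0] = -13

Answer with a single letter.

Option A: A[2] 34->18, delta=-16, new_sum=74+(-16)=58
Option B: A[1] -12->43, delta=55, new_sum=74+(55)=129
Option C: A[4] 13->28, delta=15, new_sum=74+(15)=89 <-- matches target
Option D: A[3] 7->-8, delta=-15, new_sum=74+(-15)=59
Option E: A[0] 32->-13, delta=-45, new_sum=74+(-45)=29

Answer: C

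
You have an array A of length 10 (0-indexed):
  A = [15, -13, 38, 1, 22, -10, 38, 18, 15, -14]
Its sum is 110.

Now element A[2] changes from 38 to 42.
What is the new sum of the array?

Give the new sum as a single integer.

Old value at index 2: 38
New value at index 2: 42
Delta = 42 - 38 = 4
New sum = old_sum + delta = 110 + (4) = 114

Answer: 114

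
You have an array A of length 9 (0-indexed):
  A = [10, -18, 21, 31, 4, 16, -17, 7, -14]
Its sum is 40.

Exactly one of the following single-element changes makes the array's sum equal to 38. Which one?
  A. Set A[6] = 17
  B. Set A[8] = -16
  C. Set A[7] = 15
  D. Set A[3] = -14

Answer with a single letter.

Option A: A[6] -17->17, delta=34, new_sum=40+(34)=74
Option B: A[8] -14->-16, delta=-2, new_sum=40+(-2)=38 <-- matches target
Option C: A[7] 7->15, delta=8, new_sum=40+(8)=48
Option D: A[3] 31->-14, delta=-45, new_sum=40+(-45)=-5

Answer: B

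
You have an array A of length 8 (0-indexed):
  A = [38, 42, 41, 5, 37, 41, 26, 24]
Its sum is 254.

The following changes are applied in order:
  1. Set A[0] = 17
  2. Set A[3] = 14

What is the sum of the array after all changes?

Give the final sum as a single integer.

Initial sum: 254
Change 1: A[0] 38 -> 17, delta = -21, sum = 233
Change 2: A[3] 5 -> 14, delta = 9, sum = 242

Answer: 242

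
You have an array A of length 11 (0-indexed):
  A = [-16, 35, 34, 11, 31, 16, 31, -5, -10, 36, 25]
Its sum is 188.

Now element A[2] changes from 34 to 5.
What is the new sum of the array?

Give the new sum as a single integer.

Answer: 159

Derivation:
Old value at index 2: 34
New value at index 2: 5
Delta = 5 - 34 = -29
New sum = old_sum + delta = 188 + (-29) = 159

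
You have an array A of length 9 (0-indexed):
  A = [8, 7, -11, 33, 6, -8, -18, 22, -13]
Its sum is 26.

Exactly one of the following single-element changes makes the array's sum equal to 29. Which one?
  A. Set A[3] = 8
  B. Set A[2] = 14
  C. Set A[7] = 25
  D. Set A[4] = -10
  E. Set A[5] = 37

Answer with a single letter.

Option A: A[3] 33->8, delta=-25, new_sum=26+(-25)=1
Option B: A[2] -11->14, delta=25, new_sum=26+(25)=51
Option C: A[7] 22->25, delta=3, new_sum=26+(3)=29 <-- matches target
Option D: A[4] 6->-10, delta=-16, new_sum=26+(-16)=10
Option E: A[5] -8->37, delta=45, new_sum=26+(45)=71

Answer: C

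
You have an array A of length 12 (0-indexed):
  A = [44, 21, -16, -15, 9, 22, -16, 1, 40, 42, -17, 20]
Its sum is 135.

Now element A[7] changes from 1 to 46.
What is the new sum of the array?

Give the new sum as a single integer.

Answer: 180

Derivation:
Old value at index 7: 1
New value at index 7: 46
Delta = 46 - 1 = 45
New sum = old_sum + delta = 135 + (45) = 180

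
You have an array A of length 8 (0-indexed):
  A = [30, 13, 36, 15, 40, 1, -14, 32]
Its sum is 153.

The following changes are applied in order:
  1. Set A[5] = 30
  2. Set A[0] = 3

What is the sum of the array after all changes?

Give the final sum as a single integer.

Initial sum: 153
Change 1: A[5] 1 -> 30, delta = 29, sum = 182
Change 2: A[0] 30 -> 3, delta = -27, sum = 155

Answer: 155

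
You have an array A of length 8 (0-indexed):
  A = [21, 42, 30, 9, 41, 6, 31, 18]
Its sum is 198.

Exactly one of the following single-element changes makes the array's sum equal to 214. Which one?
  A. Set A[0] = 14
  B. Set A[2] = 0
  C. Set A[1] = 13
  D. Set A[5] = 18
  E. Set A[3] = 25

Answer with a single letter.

Answer: E

Derivation:
Option A: A[0] 21->14, delta=-7, new_sum=198+(-7)=191
Option B: A[2] 30->0, delta=-30, new_sum=198+(-30)=168
Option C: A[1] 42->13, delta=-29, new_sum=198+(-29)=169
Option D: A[5] 6->18, delta=12, new_sum=198+(12)=210
Option E: A[3] 9->25, delta=16, new_sum=198+(16)=214 <-- matches target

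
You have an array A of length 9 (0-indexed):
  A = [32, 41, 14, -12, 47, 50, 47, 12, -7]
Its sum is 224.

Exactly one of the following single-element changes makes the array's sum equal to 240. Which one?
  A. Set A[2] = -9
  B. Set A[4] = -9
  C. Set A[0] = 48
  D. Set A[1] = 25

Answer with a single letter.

Answer: C

Derivation:
Option A: A[2] 14->-9, delta=-23, new_sum=224+(-23)=201
Option B: A[4] 47->-9, delta=-56, new_sum=224+(-56)=168
Option C: A[0] 32->48, delta=16, new_sum=224+(16)=240 <-- matches target
Option D: A[1] 41->25, delta=-16, new_sum=224+(-16)=208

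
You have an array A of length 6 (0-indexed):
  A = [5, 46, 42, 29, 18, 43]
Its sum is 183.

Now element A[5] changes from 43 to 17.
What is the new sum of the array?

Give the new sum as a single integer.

Old value at index 5: 43
New value at index 5: 17
Delta = 17 - 43 = -26
New sum = old_sum + delta = 183 + (-26) = 157

Answer: 157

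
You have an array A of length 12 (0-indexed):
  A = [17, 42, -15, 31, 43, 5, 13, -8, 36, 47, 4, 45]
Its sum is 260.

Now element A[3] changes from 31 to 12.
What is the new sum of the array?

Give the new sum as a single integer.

Old value at index 3: 31
New value at index 3: 12
Delta = 12 - 31 = -19
New sum = old_sum + delta = 260 + (-19) = 241

Answer: 241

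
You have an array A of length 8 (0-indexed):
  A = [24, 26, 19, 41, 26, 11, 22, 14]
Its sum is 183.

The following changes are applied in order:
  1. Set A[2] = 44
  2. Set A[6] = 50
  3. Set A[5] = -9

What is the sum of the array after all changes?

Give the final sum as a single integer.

Initial sum: 183
Change 1: A[2] 19 -> 44, delta = 25, sum = 208
Change 2: A[6] 22 -> 50, delta = 28, sum = 236
Change 3: A[5] 11 -> -9, delta = -20, sum = 216

Answer: 216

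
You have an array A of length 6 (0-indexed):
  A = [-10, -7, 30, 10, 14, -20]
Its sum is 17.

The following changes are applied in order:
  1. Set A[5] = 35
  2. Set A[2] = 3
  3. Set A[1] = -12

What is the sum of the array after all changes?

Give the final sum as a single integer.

Initial sum: 17
Change 1: A[5] -20 -> 35, delta = 55, sum = 72
Change 2: A[2] 30 -> 3, delta = -27, sum = 45
Change 3: A[1] -7 -> -12, delta = -5, sum = 40

Answer: 40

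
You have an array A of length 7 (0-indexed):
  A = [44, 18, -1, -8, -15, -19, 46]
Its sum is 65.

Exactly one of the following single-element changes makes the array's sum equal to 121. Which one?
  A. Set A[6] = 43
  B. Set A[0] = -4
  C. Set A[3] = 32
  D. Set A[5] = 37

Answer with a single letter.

Option A: A[6] 46->43, delta=-3, new_sum=65+(-3)=62
Option B: A[0] 44->-4, delta=-48, new_sum=65+(-48)=17
Option C: A[3] -8->32, delta=40, new_sum=65+(40)=105
Option D: A[5] -19->37, delta=56, new_sum=65+(56)=121 <-- matches target

Answer: D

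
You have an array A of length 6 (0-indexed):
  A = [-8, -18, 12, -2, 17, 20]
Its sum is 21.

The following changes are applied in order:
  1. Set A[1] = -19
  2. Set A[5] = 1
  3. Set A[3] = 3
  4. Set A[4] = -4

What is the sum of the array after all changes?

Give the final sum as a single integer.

Answer: -15

Derivation:
Initial sum: 21
Change 1: A[1] -18 -> -19, delta = -1, sum = 20
Change 2: A[5] 20 -> 1, delta = -19, sum = 1
Change 3: A[3] -2 -> 3, delta = 5, sum = 6
Change 4: A[4] 17 -> -4, delta = -21, sum = -15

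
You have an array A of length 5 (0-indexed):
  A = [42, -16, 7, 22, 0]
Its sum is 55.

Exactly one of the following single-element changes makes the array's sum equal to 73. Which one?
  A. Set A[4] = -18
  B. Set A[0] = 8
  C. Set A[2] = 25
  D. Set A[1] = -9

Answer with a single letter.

Answer: C

Derivation:
Option A: A[4] 0->-18, delta=-18, new_sum=55+(-18)=37
Option B: A[0] 42->8, delta=-34, new_sum=55+(-34)=21
Option C: A[2] 7->25, delta=18, new_sum=55+(18)=73 <-- matches target
Option D: A[1] -16->-9, delta=7, new_sum=55+(7)=62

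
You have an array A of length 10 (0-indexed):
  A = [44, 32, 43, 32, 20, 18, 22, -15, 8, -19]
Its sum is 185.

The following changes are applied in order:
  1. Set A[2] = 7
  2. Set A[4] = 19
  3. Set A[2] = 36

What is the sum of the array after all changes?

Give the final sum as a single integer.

Answer: 177

Derivation:
Initial sum: 185
Change 1: A[2] 43 -> 7, delta = -36, sum = 149
Change 2: A[4] 20 -> 19, delta = -1, sum = 148
Change 3: A[2] 7 -> 36, delta = 29, sum = 177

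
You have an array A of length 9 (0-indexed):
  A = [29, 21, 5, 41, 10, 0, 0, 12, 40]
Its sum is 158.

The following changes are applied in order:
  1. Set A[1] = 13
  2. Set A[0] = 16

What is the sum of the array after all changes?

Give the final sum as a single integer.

Answer: 137

Derivation:
Initial sum: 158
Change 1: A[1] 21 -> 13, delta = -8, sum = 150
Change 2: A[0] 29 -> 16, delta = -13, sum = 137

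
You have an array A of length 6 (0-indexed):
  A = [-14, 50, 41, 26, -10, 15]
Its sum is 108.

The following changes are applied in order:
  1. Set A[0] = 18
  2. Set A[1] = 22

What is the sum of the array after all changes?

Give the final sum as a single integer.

Initial sum: 108
Change 1: A[0] -14 -> 18, delta = 32, sum = 140
Change 2: A[1] 50 -> 22, delta = -28, sum = 112

Answer: 112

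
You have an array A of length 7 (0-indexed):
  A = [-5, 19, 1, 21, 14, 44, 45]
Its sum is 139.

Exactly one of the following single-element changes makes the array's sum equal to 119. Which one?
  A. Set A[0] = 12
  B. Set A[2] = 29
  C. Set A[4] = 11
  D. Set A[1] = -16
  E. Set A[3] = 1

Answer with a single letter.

Answer: E

Derivation:
Option A: A[0] -5->12, delta=17, new_sum=139+(17)=156
Option B: A[2] 1->29, delta=28, new_sum=139+(28)=167
Option C: A[4] 14->11, delta=-3, new_sum=139+(-3)=136
Option D: A[1] 19->-16, delta=-35, new_sum=139+(-35)=104
Option E: A[3] 21->1, delta=-20, new_sum=139+(-20)=119 <-- matches target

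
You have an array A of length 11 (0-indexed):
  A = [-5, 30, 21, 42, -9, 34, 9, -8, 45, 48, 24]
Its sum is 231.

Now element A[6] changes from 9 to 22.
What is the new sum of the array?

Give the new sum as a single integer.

Old value at index 6: 9
New value at index 6: 22
Delta = 22 - 9 = 13
New sum = old_sum + delta = 231 + (13) = 244

Answer: 244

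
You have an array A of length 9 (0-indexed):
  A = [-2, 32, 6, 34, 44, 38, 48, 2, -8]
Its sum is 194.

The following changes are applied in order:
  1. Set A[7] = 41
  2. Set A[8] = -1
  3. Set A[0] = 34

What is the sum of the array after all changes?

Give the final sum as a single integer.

Initial sum: 194
Change 1: A[7] 2 -> 41, delta = 39, sum = 233
Change 2: A[8] -8 -> -1, delta = 7, sum = 240
Change 3: A[0] -2 -> 34, delta = 36, sum = 276

Answer: 276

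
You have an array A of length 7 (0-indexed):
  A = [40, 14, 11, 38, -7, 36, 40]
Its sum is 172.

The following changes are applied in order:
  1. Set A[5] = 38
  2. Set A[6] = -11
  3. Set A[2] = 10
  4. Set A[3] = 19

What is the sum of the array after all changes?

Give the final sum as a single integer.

Answer: 103

Derivation:
Initial sum: 172
Change 1: A[5] 36 -> 38, delta = 2, sum = 174
Change 2: A[6] 40 -> -11, delta = -51, sum = 123
Change 3: A[2] 11 -> 10, delta = -1, sum = 122
Change 4: A[3] 38 -> 19, delta = -19, sum = 103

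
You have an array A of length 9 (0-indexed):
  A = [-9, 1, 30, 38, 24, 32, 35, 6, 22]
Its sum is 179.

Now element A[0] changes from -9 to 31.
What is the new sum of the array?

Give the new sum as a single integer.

Answer: 219

Derivation:
Old value at index 0: -9
New value at index 0: 31
Delta = 31 - -9 = 40
New sum = old_sum + delta = 179 + (40) = 219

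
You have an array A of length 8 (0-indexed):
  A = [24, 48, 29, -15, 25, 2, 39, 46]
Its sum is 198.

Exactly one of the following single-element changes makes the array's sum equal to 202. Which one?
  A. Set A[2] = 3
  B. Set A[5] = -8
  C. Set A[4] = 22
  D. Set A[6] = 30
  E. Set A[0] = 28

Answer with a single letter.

Option A: A[2] 29->3, delta=-26, new_sum=198+(-26)=172
Option B: A[5] 2->-8, delta=-10, new_sum=198+(-10)=188
Option C: A[4] 25->22, delta=-3, new_sum=198+(-3)=195
Option D: A[6] 39->30, delta=-9, new_sum=198+(-9)=189
Option E: A[0] 24->28, delta=4, new_sum=198+(4)=202 <-- matches target

Answer: E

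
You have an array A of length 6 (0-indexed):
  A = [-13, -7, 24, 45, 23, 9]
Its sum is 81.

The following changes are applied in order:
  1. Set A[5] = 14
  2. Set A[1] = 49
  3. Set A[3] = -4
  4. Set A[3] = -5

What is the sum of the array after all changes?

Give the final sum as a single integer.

Initial sum: 81
Change 1: A[5] 9 -> 14, delta = 5, sum = 86
Change 2: A[1] -7 -> 49, delta = 56, sum = 142
Change 3: A[3] 45 -> -4, delta = -49, sum = 93
Change 4: A[3] -4 -> -5, delta = -1, sum = 92

Answer: 92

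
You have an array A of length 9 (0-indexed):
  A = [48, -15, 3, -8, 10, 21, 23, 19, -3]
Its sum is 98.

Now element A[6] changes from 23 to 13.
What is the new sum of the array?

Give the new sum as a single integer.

Answer: 88

Derivation:
Old value at index 6: 23
New value at index 6: 13
Delta = 13 - 23 = -10
New sum = old_sum + delta = 98 + (-10) = 88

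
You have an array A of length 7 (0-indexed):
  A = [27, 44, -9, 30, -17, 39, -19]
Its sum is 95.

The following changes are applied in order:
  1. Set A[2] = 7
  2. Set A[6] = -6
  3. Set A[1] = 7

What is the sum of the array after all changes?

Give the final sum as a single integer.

Initial sum: 95
Change 1: A[2] -9 -> 7, delta = 16, sum = 111
Change 2: A[6] -19 -> -6, delta = 13, sum = 124
Change 3: A[1] 44 -> 7, delta = -37, sum = 87

Answer: 87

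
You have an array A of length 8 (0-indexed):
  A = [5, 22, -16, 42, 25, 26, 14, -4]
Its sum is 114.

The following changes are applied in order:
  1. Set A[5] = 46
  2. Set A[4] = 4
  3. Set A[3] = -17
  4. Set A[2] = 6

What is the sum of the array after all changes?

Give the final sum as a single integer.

Answer: 76

Derivation:
Initial sum: 114
Change 1: A[5] 26 -> 46, delta = 20, sum = 134
Change 2: A[4] 25 -> 4, delta = -21, sum = 113
Change 3: A[3] 42 -> -17, delta = -59, sum = 54
Change 4: A[2] -16 -> 6, delta = 22, sum = 76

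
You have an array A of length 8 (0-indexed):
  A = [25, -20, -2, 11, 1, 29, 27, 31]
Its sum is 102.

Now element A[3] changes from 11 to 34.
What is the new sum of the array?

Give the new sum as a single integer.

Answer: 125

Derivation:
Old value at index 3: 11
New value at index 3: 34
Delta = 34 - 11 = 23
New sum = old_sum + delta = 102 + (23) = 125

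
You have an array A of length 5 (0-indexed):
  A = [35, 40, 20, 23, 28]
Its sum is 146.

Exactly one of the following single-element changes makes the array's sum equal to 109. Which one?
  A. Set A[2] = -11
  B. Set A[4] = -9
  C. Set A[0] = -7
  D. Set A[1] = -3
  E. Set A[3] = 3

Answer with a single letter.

Answer: B

Derivation:
Option A: A[2] 20->-11, delta=-31, new_sum=146+(-31)=115
Option B: A[4] 28->-9, delta=-37, new_sum=146+(-37)=109 <-- matches target
Option C: A[0] 35->-7, delta=-42, new_sum=146+(-42)=104
Option D: A[1] 40->-3, delta=-43, new_sum=146+(-43)=103
Option E: A[3] 23->3, delta=-20, new_sum=146+(-20)=126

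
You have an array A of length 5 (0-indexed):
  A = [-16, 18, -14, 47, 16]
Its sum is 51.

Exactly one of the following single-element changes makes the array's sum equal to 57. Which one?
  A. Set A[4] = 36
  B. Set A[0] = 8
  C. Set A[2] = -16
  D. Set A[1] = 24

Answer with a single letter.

Answer: D

Derivation:
Option A: A[4] 16->36, delta=20, new_sum=51+(20)=71
Option B: A[0] -16->8, delta=24, new_sum=51+(24)=75
Option C: A[2] -14->-16, delta=-2, new_sum=51+(-2)=49
Option D: A[1] 18->24, delta=6, new_sum=51+(6)=57 <-- matches target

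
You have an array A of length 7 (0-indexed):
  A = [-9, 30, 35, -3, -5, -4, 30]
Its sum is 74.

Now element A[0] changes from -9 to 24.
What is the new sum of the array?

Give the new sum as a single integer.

Answer: 107

Derivation:
Old value at index 0: -9
New value at index 0: 24
Delta = 24 - -9 = 33
New sum = old_sum + delta = 74 + (33) = 107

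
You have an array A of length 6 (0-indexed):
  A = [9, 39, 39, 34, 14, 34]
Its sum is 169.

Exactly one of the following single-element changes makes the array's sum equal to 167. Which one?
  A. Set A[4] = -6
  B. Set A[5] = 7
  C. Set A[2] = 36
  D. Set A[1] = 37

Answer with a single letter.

Answer: D

Derivation:
Option A: A[4] 14->-6, delta=-20, new_sum=169+(-20)=149
Option B: A[5] 34->7, delta=-27, new_sum=169+(-27)=142
Option C: A[2] 39->36, delta=-3, new_sum=169+(-3)=166
Option D: A[1] 39->37, delta=-2, new_sum=169+(-2)=167 <-- matches target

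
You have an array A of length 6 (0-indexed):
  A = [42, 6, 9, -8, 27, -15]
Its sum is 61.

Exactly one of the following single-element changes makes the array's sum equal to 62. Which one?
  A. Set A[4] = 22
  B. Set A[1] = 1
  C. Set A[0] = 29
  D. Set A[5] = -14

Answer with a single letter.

Option A: A[4] 27->22, delta=-5, new_sum=61+(-5)=56
Option B: A[1] 6->1, delta=-5, new_sum=61+(-5)=56
Option C: A[0] 42->29, delta=-13, new_sum=61+(-13)=48
Option D: A[5] -15->-14, delta=1, new_sum=61+(1)=62 <-- matches target

Answer: D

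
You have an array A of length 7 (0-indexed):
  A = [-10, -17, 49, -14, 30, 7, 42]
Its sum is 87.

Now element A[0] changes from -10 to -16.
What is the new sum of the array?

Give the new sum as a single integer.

Old value at index 0: -10
New value at index 0: -16
Delta = -16 - -10 = -6
New sum = old_sum + delta = 87 + (-6) = 81

Answer: 81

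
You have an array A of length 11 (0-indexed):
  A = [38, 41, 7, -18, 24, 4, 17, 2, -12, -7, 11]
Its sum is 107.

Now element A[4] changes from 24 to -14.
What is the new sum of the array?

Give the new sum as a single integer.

Old value at index 4: 24
New value at index 4: -14
Delta = -14 - 24 = -38
New sum = old_sum + delta = 107 + (-38) = 69

Answer: 69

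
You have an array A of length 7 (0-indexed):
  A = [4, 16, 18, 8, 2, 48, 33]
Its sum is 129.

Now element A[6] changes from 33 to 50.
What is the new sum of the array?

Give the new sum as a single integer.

Old value at index 6: 33
New value at index 6: 50
Delta = 50 - 33 = 17
New sum = old_sum + delta = 129 + (17) = 146

Answer: 146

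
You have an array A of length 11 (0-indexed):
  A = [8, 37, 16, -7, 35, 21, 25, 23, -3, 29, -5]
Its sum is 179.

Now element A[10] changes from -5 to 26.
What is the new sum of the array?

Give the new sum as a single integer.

Old value at index 10: -5
New value at index 10: 26
Delta = 26 - -5 = 31
New sum = old_sum + delta = 179 + (31) = 210

Answer: 210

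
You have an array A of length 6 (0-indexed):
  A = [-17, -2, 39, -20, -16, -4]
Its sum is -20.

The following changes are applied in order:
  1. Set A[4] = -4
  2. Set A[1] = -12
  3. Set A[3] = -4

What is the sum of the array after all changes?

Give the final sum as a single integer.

Initial sum: -20
Change 1: A[4] -16 -> -4, delta = 12, sum = -8
Change 2: A[1] -2 -> -12, delta = -10, sum = -18
Change 3: A[3] -20 -> -4, delta = 16, sum = -2

Answer: -2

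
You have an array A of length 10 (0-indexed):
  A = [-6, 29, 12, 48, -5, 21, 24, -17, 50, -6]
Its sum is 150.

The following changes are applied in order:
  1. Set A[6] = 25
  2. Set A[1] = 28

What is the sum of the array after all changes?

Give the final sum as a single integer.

Initial sum: 150
Change 1: A[6] 24 -> 25, delta = 1, sum = 151
Change 2: A[1] 29 -> 28, delta = -1, sum = 150

Answer: 150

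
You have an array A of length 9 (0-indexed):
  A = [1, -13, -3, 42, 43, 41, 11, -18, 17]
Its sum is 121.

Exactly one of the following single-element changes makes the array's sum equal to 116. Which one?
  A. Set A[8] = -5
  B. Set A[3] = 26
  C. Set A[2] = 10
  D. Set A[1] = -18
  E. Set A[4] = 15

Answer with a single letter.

Option A: A[8] 17->-5, delta=-22, new_sum=121+(-22)=99
Option B: A[3] 42->26, delta=-16, new_sum=121+(-16)=105
Option C: A[2] -3->10, delta=13, new_sum=121+(13)=134
Option D: A[1] -13->-18, delta=-5, new_sum=121+(-5)=116 <-- matches target
Option E: A[4] 43->15, delta=-28, new_sum=121+(-28)=93

Answer: D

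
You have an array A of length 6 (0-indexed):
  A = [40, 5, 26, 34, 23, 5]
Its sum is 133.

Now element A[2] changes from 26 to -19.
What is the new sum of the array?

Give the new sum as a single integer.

Answer: 88

Derivation:
Old value at index 2: 26
New value at index 2: -19
Delta = -19 - 26 = -45
New sum = old_sum + delta = 133 + (-45) = 88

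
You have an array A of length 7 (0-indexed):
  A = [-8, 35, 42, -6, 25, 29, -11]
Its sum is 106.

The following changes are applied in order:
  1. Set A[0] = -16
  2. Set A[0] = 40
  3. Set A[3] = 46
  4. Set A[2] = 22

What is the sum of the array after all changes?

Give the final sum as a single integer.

Initial sum: 106
Change 1: A[0] -8 -> -16, delta = -8, sum = 98
Change 2: A[0] -16 -> 40, delta = 56, sum = 154
Change 3: A[3] -6 -> 46, delta = 52, sum = 206
Change 4: A[2] 42 -> 22, delta = -20, sum = 186

Answer: 186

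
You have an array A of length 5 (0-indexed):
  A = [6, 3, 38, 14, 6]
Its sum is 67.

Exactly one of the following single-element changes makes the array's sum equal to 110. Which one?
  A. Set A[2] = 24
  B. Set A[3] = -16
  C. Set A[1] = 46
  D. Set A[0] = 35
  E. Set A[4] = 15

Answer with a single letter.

Answer: C

Derivation:
Option A: A[2] 38->24, delta=-14, new_sum=67+(-14)=53
Option B: A[3] 14->-16, delta=-30, new_sum=67+(-30)=37
Option C: A[1] 3->46, delta=43, new_sum=67+(43)=110 <-- matches target
Option D: A[0] 6->35, delta=29, new_sum=67+(29)=96
Option E: A[4] 6->15, delta=9, new_sum=67+(9)=76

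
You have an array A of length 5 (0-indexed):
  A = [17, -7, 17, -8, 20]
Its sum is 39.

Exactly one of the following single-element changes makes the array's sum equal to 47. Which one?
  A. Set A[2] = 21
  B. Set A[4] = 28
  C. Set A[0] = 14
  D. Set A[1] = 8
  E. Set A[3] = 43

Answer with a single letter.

Answer: B

Derivation:
Option A: A[2] 17->21, delta=4, new_sum=39+(4)=43
Option B: A[4] 20->28, delta=8, new_sum=39+(8)=47 <-- matches target
Option C: A[0] 17->14, delta=-3, new_sum=39+(-3)=36
Option D: A[1] -7->8, delta=15, new_sum=39+(15)=54
Option E: A[3] -8->43, delta=51, new_sum=39+(51)=90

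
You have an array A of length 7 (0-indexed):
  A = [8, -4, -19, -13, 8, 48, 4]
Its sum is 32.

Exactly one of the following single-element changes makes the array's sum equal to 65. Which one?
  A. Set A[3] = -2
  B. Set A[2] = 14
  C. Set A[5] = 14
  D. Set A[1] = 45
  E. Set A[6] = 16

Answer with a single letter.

Option A: A[3] -13->-2, delta=11, new_sum=32+(11)=43
Option B: A[2] -19->14, delta=33, new_sum=32+(33)=65 <-- matches target
Option C: A[5] 48->14, delta=-34, new_sum=32+(-34)=-2
Option D: A[1] -4->45, delta=49, new_sum=32+(49)=81
Option E: A[6] 4->16, delta=12, new_sum=32+(12)=44

Answer: B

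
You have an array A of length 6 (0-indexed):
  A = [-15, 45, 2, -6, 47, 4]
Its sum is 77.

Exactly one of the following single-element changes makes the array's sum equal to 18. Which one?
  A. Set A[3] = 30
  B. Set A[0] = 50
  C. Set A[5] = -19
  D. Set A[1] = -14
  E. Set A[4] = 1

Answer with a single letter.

Answer: D

Derivation:
Option A: A[3] -6->30, delta=36, new_sum=77+(36)=113
Option B: A[0] -15->50, delta=65, new_sum=77+(65)=142
Option C: A[5] 4->-19, delta=-23, new_sum=77+(-23)=54
Option D: A[1] 45->-14, delta=-59, new_sum=77+(-59)=18 <-- matches target
Option E: A[4] 47->1, delta=-46, new_sum=77+(-46)=31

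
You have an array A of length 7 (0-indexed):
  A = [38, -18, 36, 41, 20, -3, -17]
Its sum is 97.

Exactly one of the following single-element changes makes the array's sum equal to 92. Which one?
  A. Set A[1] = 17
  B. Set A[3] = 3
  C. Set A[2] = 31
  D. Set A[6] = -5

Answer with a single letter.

Option A: A[1] -18->17, delta=35, new_sum=97+(35)=132
Option B: A[3] 41->3, delta=-38, new_sum=97+(-38)=59
Option C: A[2] 36->31, delta=-5, new_sum=97+(-5)=92 <-- matches target
Option D: A[6] -17->-5, delta=12, new_sum=97+(12)=109

Answer: C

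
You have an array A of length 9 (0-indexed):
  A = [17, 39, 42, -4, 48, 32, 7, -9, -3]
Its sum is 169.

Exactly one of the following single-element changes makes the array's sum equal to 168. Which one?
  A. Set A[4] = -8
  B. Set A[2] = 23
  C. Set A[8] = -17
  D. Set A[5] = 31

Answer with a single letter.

Answer: D

Derivation:
Option A: A[4] 48->-8, delta=-56, new_sum=169+(-56)=113
Option B: A[2] 42->23, delta=-19, new_sum=169+(-19)=150
Option C: A[8] -3->-17, delta=-14, new_sum=169+(-14)=155
Option D: A[5] 32->31, delta=-1, new_sum=169+(-1)=168 <-- matches target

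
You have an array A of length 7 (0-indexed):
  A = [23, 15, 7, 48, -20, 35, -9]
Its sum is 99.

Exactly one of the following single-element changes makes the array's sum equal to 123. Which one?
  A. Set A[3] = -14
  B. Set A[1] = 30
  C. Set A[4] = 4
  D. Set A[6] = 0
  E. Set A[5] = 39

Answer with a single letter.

Option A: A[3] 48->-14, delta=-62, new_sum=99+(-62)=37
Option B: A[1] 15->30, delta=15, new_sum=99+(15)=114
Option C: A[4] -20->4, delta=24, new_sum=99+(24)=123 <-- matches target
Option D: A[6] -9->0, delta=9, new_sum=99+(9)=108
Option E: A[5] 35->39, delta=4, new_sum=99+(4)=103

Answer: C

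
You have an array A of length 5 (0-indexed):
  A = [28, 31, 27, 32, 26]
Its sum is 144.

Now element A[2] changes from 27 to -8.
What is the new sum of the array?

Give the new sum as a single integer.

Answer: 109

Derivation:
Old value at index 2: 27
New value at index 2: -8
Delta = -8 - 27 = -35
New sum = old_sum + delta = 144 + (-35) = 109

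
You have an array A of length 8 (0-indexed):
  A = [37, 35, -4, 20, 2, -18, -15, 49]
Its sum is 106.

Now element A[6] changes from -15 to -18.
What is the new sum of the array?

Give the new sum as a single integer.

Old value at index 6: -15
New value at index 6: -18
Delta = -18 - -15 = -3
New sum = old_sum + delta = 106 + (-3) = 103

Answer: 103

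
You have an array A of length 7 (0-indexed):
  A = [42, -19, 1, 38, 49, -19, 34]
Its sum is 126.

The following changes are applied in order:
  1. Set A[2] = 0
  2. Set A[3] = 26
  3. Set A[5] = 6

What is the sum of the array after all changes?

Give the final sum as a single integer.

Answer: 138

Derivation:
Initial sum: 126
Change 1: A[2] 1 -> 0, delta = -1, sum = 125
Change 2: A[3] 38 -> 26, delta = -12, sum = 113
Change 3: A[5] -19 -> 6, delta = 25, sum = 138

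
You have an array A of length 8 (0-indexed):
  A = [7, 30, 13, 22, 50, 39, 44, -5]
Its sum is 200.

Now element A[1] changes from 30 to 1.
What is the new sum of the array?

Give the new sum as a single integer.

Old value at index 1: 30
New value at index 1: 1
Delta = 1 - 30 = -29
New sum = old_sum + delta = 200 + (-29) = 171

Answer: 171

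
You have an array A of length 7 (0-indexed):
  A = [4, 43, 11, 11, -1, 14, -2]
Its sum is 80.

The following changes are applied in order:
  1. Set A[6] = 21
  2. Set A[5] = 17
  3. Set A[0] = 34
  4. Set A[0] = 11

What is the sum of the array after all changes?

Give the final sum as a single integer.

Initial sum: 80
Change 1: A[6] -2 -> 21, delta = 23, sum = 103
Change 2: A[5] 14 -> 17, delta = 3, sum = 106
Change 3: A[0] 4 -> 34, delta = 30, sum = 136
Change 4: A[0] 34 -> 11, delta = -23, sum = 113

Answer: 113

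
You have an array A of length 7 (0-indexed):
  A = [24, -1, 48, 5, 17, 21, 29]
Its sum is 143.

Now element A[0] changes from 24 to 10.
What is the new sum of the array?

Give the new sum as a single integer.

Old value at index 0: 24
New value at index 0: 10
Delta = 10 - 24 = -14
New sum = old_sum + delta = 143 + (-14) = 129

Answer: 129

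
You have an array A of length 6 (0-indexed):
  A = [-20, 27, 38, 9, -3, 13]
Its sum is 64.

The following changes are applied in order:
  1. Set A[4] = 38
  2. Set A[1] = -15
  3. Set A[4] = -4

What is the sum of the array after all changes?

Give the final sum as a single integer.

Answer: 21

Derivation:
Initial sum: 64
Change 1: A[4] -3 -> 38, delta = 41, sum = 105
Change 2: A[1] 27 -> -15, delta = -42, sum = 63
Change 3: A[4] 38 -> -4, delta = -42, sum = 21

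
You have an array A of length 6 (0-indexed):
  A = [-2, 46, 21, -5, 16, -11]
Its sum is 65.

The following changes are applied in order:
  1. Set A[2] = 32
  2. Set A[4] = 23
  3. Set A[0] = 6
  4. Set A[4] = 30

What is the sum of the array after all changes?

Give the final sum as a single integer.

Initial sum: 65
Change 1: A[2] 21 -> 32, delta = 11, sum = 76
Change 2: A[4] 16 -> 23, delta = 7, sum = 83
Change 3: A[0] -2 -> 6, delta = 8, sum = 91
Change 4: A[4] 23 -> 30, delta = 7, sum = 98

Answer: 98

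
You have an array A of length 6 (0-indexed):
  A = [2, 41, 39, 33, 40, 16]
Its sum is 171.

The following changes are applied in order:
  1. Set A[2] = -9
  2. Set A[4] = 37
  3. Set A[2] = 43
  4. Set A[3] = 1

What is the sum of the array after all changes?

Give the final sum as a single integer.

Initial sum: 171
Change 1: A[2] 39 -> -9, delta = -48, sum = 123
Change 2: A[4] 40 -> 37, delta = -3, sum = 120
Change 3: A[2] -9 -> 43, delta = 52, sum = 172
Change 4: A[3] 33 -> 1, delta = -32, sum = 140

Answer: 140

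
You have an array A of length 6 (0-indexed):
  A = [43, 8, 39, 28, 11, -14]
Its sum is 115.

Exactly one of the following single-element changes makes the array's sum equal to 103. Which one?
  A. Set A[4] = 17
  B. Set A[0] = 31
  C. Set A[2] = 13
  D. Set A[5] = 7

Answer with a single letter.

Option A: A[4] 11->17, delta=6, new_sum=115+(6)=121
Option B: A[0] 43->31, delta=-12, new_sum=115+(-12)=103 <-- matches target
Option C: A[2] 39->13, delta=-26, new_sum=115+(-26)=89
Option D: A[5] -14->7, delta=21, new_sum=115+(21)=136

Answer: B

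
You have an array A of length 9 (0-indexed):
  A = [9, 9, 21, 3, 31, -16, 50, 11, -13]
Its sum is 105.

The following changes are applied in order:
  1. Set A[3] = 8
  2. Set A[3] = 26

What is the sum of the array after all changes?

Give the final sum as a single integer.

Answer: 128

Derivation:
Initial sum: 105
Change 1: A[3] 3 -> 8, delta = 5, sum = 110
Change 2: A[3] 8 -> 26, delta = 18, sum = 128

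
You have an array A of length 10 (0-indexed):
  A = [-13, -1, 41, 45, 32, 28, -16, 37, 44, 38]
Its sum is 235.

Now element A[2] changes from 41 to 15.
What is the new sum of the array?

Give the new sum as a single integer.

Answer: 209

Derivation:
Old value at index 2: 41
New value at index 2: 15
Delta = 15 - 41 = -26
New sum = old_sum + delta = 235 + (-26) = 209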